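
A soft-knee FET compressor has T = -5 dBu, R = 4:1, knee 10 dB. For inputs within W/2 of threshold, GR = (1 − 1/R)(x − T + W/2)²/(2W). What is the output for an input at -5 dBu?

-5.9375 dBu

x − T + W/2 = -5 − (-5) + 5 = 5.
GR = (1 − 1/4) × 5² / 20 = 0.75 × 25 / 20 = 0.9375 dB.
Output = -5 − 0.9375 = -5.9375 dBu.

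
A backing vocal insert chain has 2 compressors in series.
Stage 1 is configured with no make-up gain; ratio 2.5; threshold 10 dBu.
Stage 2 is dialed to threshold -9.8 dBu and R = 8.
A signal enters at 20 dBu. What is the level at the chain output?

Stage 1: 10 dB above 10 dBu, reduced 2.5:1 to 4 dB above → 14 dBu.
Stage 2: 14 dBu is 23.8 dB over -9.8 dBu; at 8:1 that becomes 2.975 dB over, giving -6.825 dBu.

-6.825 dBu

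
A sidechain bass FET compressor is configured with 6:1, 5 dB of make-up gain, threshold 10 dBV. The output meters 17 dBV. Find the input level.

22 dBV

Before make-up, the level was 17 − 5 = 12 dBV.
That's 2 dB above the 10 dBV threshold.
Before 6:1 compression the overshoot was 2 × 6 = 12 dB, so input = 10 + 12 = 22 dBV.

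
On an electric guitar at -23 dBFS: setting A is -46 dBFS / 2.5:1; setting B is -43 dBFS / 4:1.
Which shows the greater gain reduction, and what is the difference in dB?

B, by 1.2 dB

A: GR = 23 − 23/2.5 = 13.8 dB.
B: GR = 20 − 20/4 = 15 dB.
B applies 1.2 dB more gain reduction.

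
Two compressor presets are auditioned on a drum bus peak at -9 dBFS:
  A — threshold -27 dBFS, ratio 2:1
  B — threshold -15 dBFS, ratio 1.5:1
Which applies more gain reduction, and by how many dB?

A: GR = 18 − 18/2 = 9 dB.
B: GR = 6 − 6/1.5 = 2 dB.
A applies 7 dB more gain reduction.

A, by 7 dB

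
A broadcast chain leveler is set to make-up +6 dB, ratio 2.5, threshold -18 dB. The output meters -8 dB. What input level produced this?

Before make-up, the level was -8 − 6 = -14 dB.
Post-compression overshoot = -14 − (-18) = 4 dB.
Before 2.5:1 compression the overshoot was 4 × 2.5 = 10 dB, so input = -18 + 10 = -8 dB.

-8 dB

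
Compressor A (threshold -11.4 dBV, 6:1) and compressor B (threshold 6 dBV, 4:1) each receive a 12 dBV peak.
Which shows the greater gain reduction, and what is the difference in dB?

A, by 15 dB

A: overshoot 23.4 dB → output overshoot 3.9 dB → GR 19.5 dB.
B: overshoot 6 dB → output overshoot 1.5 dB → GR 4.5 dB.
A applies 15 dB more gain reduction.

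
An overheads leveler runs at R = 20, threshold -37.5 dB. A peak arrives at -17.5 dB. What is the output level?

-36.5 dB

Overshoot: -17.5 − (-37.5) = 20 dB.
At 20:1 the overshoot is divided by 20, leaving 1 dB above threshold.
So the level is -37.5 + 1 = -36.5 dB.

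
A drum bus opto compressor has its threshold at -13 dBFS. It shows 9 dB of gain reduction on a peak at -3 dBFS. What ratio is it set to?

10:1

Input overshoot = -3 − (-13) = 10 dB.
Output overshoot = 10 − 9 = 1 dB.
Ratio = input overshoot / output overshoot = 10 / 1 = 10.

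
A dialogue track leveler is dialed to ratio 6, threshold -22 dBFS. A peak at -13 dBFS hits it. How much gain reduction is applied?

The signal is 9 dB above threshold.
After 6:1 compression the overshoot becomes 9/6 = 1.5 dB.
So the signal is attenuated by 9 − 1.5 = 7.5 dB.

7.5 dB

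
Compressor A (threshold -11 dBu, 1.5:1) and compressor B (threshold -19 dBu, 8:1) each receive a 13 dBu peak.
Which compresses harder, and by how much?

B, by 20 dB

A: overshoot 24 dB → output overshoot 16 dB → GR 8 dB.
B: overshoot 32 dB → output overshoot 4 dB → GR 28 dB.
B reduces 20 dB more.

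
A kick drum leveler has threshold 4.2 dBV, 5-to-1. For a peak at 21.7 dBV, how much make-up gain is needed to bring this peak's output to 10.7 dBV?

3 dB

The peak compresses to 4.2 + 17.5/5 = 7.7 dBV.
To reach 10.7 dBV requires 10.7 − 7.7 = 3 dB of make-up.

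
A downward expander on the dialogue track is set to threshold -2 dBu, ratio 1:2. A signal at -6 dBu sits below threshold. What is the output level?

Below threshold, a 1:2 expander applies gain = (2−1)×(T − x) of attenuation.
(2−1) × 4 = 4 dB, so output = -6 − 4 = -10 dBu.

-10 dBu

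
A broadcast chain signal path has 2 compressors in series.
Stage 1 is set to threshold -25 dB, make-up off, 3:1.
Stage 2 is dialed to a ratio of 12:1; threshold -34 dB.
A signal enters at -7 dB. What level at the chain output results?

-32.75 dB

Stage 1: overshoot 18 dB → 18/3 = 6 dB → -19 dB.
Stage 2: 15 dB above -34 dB, reduced 12:1 to 1.25 dB above → -32.75 dB.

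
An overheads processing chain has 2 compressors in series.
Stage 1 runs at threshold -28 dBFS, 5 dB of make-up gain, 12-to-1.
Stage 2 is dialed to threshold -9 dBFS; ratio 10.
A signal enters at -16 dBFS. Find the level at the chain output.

-22 dBFS

Stage 1: 12 dB above -28 dBFS, reduced 12:1 to 1 dB above → -27 dBFS; +5 dB make-up → -22 dBFS.
Stage 2: below threshold (-22 ≤ -9); passes unchanged; output -22 dBFS.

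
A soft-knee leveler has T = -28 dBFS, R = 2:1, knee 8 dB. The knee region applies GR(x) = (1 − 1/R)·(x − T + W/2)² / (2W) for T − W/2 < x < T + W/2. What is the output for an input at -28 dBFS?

-28.5 dBFS

x − T + W/2 = -28 − (-28) + 4 = 4.
GR = (1 − 1/2) × 4² / 16 = 0.5 × 16 / 16 = 0.5 dB.
Output = -28 − 0.5 = -28.5 dBFS.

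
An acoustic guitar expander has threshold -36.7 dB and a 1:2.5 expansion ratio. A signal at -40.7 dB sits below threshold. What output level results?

The input is 4 dB below the -36.7 dB threshold.
A 1:2.5 expander multiplies undershoot by 2.5: 4 × 2.5 = 10 dB below threshold.
Output = -36.7 − 10 = -46.7 dB.

-46.7 dB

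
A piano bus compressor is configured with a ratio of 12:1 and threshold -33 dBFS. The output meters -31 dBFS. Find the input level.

-9 dBFS

The compressed level sits -31 − (-33) = 2 dB over threshold.
Input overshoot = R × output overshoot = 24 dB → input = -33 + 24 = -9 dBFS.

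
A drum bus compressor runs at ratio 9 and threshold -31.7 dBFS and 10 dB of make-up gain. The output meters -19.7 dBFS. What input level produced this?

Stripping the +10 dB make-up gives -29.7 dBFS at the gain stage.
The compressed level sits -29.7 − (-31.7) = 2 dB over threshold.
Before 9:1 compression the overshoot was 2 × 9 = 18 dB, so input = -31.7 + 18 = -13.7 dBFS.

-13.7 dBFS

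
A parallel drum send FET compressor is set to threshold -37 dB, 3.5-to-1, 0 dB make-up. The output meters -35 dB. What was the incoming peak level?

-30 dB

That's 2 dB above the -37 dB threshold.
Input overshoot = R × output overshoot = 7 dB → input = -37 + 7 = -30 dB.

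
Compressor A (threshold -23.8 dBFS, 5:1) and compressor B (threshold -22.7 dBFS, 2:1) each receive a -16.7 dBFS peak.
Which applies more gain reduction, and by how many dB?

A, by 2.68 dB

A: 7.1 dB over, compressed to 1.42 dB over, so 5.68 dB of GR.
B: 6 dB over, compressed to 3 dB over, so 3 dB of GR.
A reduces 2.68 dB more.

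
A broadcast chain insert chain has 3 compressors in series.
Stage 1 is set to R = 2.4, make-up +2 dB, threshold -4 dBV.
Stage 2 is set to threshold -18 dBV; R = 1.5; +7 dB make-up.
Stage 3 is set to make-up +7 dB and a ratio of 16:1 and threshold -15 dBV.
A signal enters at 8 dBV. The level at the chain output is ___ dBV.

-6.875 dBV

Stage 1: overshoot 12 dB → 12/2.4 = 5 dB → 1 dBV; +2 dB make-up → 3 dBV.
Stage 2: 21 dB above -18 dBV, reduced 1.5:1 to 14 dB above → -4 dBV; +7 dB make-up → 3 dBV.
Stage 3: overshoot 18 dB → 18/16 = 1.125 dB → -13.875 dBV; +7 dB make-up → -6.875 dBV.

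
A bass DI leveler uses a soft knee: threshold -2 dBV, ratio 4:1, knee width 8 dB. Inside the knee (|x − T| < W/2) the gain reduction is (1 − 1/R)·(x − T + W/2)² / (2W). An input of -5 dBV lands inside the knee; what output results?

-5.046875 dBV

x − T + W/2 = -5 − (-2) + 4 = 1.
GR = (1 − 1/4) × 1² / 16 = 0.75 × 1 / 16 = 0.046875 dB.
Output = -5 − 0.046875 = -5.046875 dBV.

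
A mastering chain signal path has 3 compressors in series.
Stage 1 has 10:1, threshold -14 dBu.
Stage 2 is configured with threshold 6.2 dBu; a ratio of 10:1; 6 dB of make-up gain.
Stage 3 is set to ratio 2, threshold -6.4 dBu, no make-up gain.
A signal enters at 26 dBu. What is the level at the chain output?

Stage 1: 40 dB above -14 dBu, reduced 10:1 to 4 dB above → -10 dBu.
Stage 2: below threshold (-10 ≤ 6.2); passes unchanged; make-up brings it to -4 dBu.
Stage 3: -4 dBu is 2.4 dB over -6.4 dBu; at 2:1 that becomes 1.2 dB over, giving -5.2 dBu.

-5.2 dBu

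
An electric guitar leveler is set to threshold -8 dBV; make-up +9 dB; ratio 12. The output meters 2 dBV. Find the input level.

Stripping the +9 dB make-up gives -7 dBV at the gain stage.
Post-compression overshoot = -7 − (-8) = 1 dB.
Before 12:1 compression the overshoot was 1 × 12 = 12 dB, so input = -8 + 12 = 4 dBV.

4 dBV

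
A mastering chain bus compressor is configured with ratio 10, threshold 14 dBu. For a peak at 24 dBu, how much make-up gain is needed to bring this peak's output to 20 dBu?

Without make-up, output = threshold + overshoot/10 = 14 + 1 = 15 dBu.
Gap to target: 5 dB.

5 dB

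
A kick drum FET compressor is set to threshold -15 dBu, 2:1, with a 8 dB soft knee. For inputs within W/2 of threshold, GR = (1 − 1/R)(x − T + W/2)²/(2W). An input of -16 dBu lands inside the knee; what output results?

x − T + W/2 = -16 − (-15) + 4 = 3.
GR = (1 − 1/2) × 3² / 16 = 0.5 × 9 / 16 = 0.28125 dB.
Output = -16 − 0.28125 = -16.28125 dBu.

-16.28125 dBu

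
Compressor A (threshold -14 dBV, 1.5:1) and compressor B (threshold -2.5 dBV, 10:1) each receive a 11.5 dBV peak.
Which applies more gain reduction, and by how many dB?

A: 25.5 dB over, compressed to 17 dB over, so 8.5 dB of GR.
B: 14 dB over, compressed to 1.4 dB over, so 12.6 dB of GR.
B reduces 4.1 dB more.

B, by 4.1 dB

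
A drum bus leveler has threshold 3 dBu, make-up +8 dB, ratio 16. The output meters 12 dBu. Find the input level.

Remove make-up: 12 − 8 = 4 dBu.
Post-compression overshoot = 4 − 3 = 1 dB.
Undo the ratio: input overshoot = 1 × 16 = 16 dB, giving input = 19 dBu.

19 dBu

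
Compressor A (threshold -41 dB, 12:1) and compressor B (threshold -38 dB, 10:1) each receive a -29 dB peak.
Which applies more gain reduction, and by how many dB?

A, by 2.9 dB

A: GR = 12 − 12/12 = 11 dB.
B: GR = 9 − 9/10 = 8.1 dB.
A reduces 2.9 dB more.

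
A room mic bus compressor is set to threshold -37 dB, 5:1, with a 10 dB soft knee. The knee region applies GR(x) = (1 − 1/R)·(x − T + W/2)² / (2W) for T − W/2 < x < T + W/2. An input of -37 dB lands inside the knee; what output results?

-38 dB

x − T + W/2 = -37 − (-37) + 5 = 5.
GR = (1 − 1/5) × 5² / 20 = 0.8 × 25 / 20 = 1 dB.
Output = -37 − 1 = -38 dB.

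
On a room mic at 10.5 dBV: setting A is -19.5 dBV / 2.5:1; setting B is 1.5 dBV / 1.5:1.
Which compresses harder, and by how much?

A, by 15 dB

A: 30 dB over, compressed to 12 dB over, so 18 dB of GR.
B: 9 dB over, compressed to 6 dB over, so 3 dB of GR.
A reduces 15 dB more.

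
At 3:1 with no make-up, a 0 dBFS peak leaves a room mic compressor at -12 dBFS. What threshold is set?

-18 dBFS

Input is 18 dB above T (since output overshoot × R = input overshoot: (-12 − T)·3 = 0 − T gives T = -18 dBFS).
Check: -18 + (0 − (-18))/3 = -18 + 6 = -12 dBFS. ✓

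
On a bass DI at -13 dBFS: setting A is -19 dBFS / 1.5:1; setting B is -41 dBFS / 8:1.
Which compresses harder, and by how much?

B, by 22.5 dB

A: GR = 6 − 6/1.5 = 2 dB.
B: GR = 28 − 28/8 = 24.5 dB.
B reduces 22.5 dB more.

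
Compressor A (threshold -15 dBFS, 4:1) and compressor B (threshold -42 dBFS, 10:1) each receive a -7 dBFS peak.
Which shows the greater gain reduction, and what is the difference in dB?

A: 8 dB over, compressed to 2 dB over, so 6 dB of GR.
B: 35 dB over, compressed to 3.5 dB over, so 31.5 dB of GR.
B applies 25.5 dB more gain reduction.

B, by 25.5 dB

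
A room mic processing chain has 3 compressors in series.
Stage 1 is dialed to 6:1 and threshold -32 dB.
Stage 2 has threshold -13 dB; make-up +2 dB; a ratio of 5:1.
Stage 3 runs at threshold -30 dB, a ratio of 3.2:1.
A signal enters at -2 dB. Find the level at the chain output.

Stage 1: -2 dB is 30 dB over -32 dB; at 6:1 that becomes 5 dB over, giving -27 dB.
Stage 2: below threshold (-27 ≤ -13); passes unchanged; make-up brings it to -25 dB.
Stage 3: overshoot 5 dB → 5/3.2 = 1.5625 dB → -28.4375 dB.

-28.4375 dB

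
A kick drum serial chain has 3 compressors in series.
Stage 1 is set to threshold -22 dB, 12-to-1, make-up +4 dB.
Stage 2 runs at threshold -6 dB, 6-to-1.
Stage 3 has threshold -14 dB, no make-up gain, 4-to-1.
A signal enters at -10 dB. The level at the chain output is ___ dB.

Stage 1: overshoot 12 dB → 12/12 = 1 dB → -21 dB; +4 dB make-up → -17 dB.
Stage 2: -17 dB ≤ -6 dB, so stage 2 doesn't engage; output -17 dB.
Stage 3: -17 dB ≤ -14 dB, so stage 3 doesn't engage; output -17 dB.

-17 dB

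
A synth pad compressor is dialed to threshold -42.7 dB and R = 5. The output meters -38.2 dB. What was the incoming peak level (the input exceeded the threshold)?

Post-compression overshoot = -38.2 − (-42.7) = 4.5 dB.
Input overshoot = R × output overshoot = 22.5 dB → input = -42.7 + 22.5 = -20.2 dB.

-20.2 dB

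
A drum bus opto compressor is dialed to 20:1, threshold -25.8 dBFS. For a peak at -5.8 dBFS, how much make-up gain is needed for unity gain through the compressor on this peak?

The peak compresses to -25.8 + 20/20 = -24.8 dBFS.
To reach -5.8 dBFS requires -5.8 − (-24.8) = 19 dB of make-up.

19 dB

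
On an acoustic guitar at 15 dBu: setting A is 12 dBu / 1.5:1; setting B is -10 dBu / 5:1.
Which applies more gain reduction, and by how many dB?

A: GR = 3 − 3/1.5 = 1 dB.
B: GR = 25 − 25/5 = 20 dB.
B reduces 19 dB more.

B, by 19 dB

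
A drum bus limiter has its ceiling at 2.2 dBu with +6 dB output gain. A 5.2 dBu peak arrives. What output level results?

8.2 dBu

A brickwall limiter is an ∞:1 compressor: any input above the ceiling is clamped to 2.2 dBu.
Output gain then adds 6 dB: 2.2 + 6 = 8.2 dBu.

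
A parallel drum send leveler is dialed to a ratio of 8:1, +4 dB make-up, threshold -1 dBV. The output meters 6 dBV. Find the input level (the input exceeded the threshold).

23 dBV

Before make-up, the level was 6 − 4 = 2 dBV.
The compressed level sits 2 − (-1) = 3 dB over threshold.
Input overshoot = R × output overshoot = 24 dB → input = -1 + 24 = 23 dBV.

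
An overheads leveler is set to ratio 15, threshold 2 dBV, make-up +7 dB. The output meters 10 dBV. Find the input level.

Before make-up, the level was 10 − 7 = 3 dBV.
That's 1 dB above the 2 dBV threshold.
Before 15:1 compression the overshoot was 1 × 15 = 15 dB, so input = 2 + 15 = 17 dBV.

17 dBV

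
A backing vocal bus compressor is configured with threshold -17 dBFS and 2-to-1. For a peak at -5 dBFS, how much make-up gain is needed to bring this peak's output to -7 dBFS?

4 dB

The peak compresses to -17 + 12/2 = -11 dBFS.
To reach -7 dBFS requires -7 − (-11) = 4 dB of make-up.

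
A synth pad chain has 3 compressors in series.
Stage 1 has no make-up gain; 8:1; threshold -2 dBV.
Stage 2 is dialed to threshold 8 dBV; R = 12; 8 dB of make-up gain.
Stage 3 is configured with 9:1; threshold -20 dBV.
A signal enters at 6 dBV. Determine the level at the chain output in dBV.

Stage 1: 6 dBV is 8 dB over -2 dBV; at 8:1 that becomes 1 dB over, giving -1 dBV.
Stage 2: -1 dBV is at or below the 8 dBV threshold — no compression; make-up brings it to 7 dBV.
Stage 3: 27 dB above -20 dBV, reduced 9:1 to 3 dB above → -17 dBV.

-17 dBV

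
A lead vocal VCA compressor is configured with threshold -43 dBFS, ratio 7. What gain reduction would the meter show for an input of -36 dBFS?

6 dB

The signal is 7 dB above threshold.
At 7:1, output sits 7/7 = 1 dB above threshold.
GR = overshoot in − overshoot out = 7 − 1 = 6 dB.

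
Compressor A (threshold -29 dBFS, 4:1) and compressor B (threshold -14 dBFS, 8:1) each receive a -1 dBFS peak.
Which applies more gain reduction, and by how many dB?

A: overshoot 28 dB → output overshoot 7 dB → GR 21 dB.
B: overshoot 13 dB → output overshoot 1.625 dB → GR 11.375 dB.
A reduces 9.625 dB more.

A, by 9.625 dB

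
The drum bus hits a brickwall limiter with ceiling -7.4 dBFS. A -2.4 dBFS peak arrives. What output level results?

-7.4 dBFS

At ∞:1, everything above -7.4 dBFS is held at the ceiling.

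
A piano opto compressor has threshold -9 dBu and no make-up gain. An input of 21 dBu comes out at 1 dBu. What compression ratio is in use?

Input overshoot = 21 − (-9) = 30 dB; output overshoot = 1 − (-9) = 10 dB.
Ratio = 30 / 10 = 3.

3:1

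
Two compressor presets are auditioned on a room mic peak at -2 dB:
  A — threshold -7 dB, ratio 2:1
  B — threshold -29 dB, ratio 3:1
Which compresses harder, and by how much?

B, by 15.5 dB

A: overshoot 5 dB → output overshoot 2.5 dB → GR 2.5 dB.
B: overshoot 27 dB → output overshoot 9 dB → GR 18 dB.
B applies 15.5 dB more gain reduction.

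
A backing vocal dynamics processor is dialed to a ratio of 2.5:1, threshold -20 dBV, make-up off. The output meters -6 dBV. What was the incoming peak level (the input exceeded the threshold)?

15 dBV

Post-compression overshoot = -6 − (-20) = 14 dB.
Before 2.5:1 compression the overshoot was 14 × 2.5 = 35 dB, so input = -20 + 35 = 15 dBV.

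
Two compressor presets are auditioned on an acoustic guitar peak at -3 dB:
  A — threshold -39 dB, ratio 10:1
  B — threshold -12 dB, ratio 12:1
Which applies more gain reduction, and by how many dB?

A: overshoot 36 dB → output overshoot 3.6 dB → GR 32.4 dB.
B: overshoot 9 dB → output overshoot 0.75 dB → GR 8.25 dB.
A reduces 24.15 dB more.

A, by 24.15 dB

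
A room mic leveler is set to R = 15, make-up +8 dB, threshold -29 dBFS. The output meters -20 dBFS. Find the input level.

-14 dBFS

Stripping the +8 dB make-up gives -28 dBFS at the gain stage.
That's 1 dB above the -29 dBFS threshold.
Undo the ratio: input overshoot = 1 × 15 = 15 dB, giving input = -14 dBFS.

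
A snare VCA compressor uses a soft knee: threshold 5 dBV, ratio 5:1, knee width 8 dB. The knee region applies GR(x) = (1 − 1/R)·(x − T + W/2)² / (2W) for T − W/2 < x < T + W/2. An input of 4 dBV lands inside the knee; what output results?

3.55 dBV

x − T + W/2 = 4 − 5 + 4 = 3.
GR = (1 − 1/5) × 3² / 16 = 0.8 × 9 / 16 = 0.45 dB.
Output = 4 − 0.45 = 3.55 dBV.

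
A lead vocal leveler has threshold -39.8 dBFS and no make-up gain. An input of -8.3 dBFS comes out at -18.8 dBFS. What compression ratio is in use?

1.5:1

Input overshoot = -8.3 − (-39.8) = 31.5 dB; output overshoot = -18.8 − (-39.8) = 21 dB.
Ratio = 31.5 / 21 = 1.5.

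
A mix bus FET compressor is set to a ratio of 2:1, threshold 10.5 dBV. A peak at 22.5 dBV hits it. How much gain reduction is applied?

6 dB

22.5 dBV exceeds the threshold by 12 dB.
A 2:1 ratio leaves 6 dB of that excess.
GR = overshoot in − overshoot out = 12 − 6 = 6 dB.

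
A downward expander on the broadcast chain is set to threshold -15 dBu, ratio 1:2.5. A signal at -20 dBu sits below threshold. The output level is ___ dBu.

-27.5 dBu

The input is 5 dB below the -15 dBu threshold.
A 1:2.5 expander multiplies undershoot by 2.5: 5 × 2.5 = 12.5 dB below threshold.
Output = -15 − 12.5 = -27.5 dBu.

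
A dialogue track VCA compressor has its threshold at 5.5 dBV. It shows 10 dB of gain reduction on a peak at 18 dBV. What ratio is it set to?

Input overshoot = 18 − 5.5 = 12.5 dB.
Output overshoot = 12.5 − 10 = 2.5 dB.
Ratio = input overshoot / output overshoot = 12.5 / 2.5 = 5.

5:1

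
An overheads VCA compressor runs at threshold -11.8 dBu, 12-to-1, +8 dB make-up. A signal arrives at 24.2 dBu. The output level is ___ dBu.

-0.8 dBu

24.2 dBu sits 36 dB over threshold.
The 36 dB excess becomes 3 dB after 12:1 reduction.
Output = -11.8 + 3 = -8.8 dBu; make-up adds 8 dB, giving -0.8 dBu.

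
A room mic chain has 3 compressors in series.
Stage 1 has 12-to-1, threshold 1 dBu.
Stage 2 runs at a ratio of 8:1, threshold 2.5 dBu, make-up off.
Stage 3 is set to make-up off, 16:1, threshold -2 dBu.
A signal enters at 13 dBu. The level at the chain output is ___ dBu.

Stage 1: 12 dB above 1 dBu, reduced 12:1 to 1 dB above → 2 dBu.
Stage 2: below threshold (2 ≤ 2.5); passes unchanged; output 2 dBu.
Stage 3: overshoot 4 dB → 4/16 = 0.25 dB → -1.75 dBu.

-1.75 dBu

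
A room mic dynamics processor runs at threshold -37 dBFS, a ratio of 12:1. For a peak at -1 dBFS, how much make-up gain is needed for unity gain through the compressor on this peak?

Overshoot 36 dB → 36/12 = 3 dB after compression, so the compressed level is -37 + 3 = -34 dBFS.
Make-up = target − compressed = -1 − (-34) = 33 dB.

33 dB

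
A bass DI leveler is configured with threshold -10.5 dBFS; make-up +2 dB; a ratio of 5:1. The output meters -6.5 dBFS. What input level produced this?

-0.5 dBFS

Remove make-up: -6.5 − 2 = -8.5 dBFS.
Post-compression overshoot = -8.5 − (-10.5) = 2 dB.
Before 5:1 compression the overshoot was 2 × 5 = 10 dB, so input = -10.5 + 10 = -0.5 dBFS.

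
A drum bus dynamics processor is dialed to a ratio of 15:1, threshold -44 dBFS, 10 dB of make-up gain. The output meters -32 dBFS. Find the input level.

Stripping the +10 dB make-up gives -42 dBFS at the gain stage.
The compressed level sits -42 − (-44) = 2 dB over threshold.
Input overshoot = R × output overshoot = 30 dB → input = -44 + 30 = -14 dBFS.

-14 dBFS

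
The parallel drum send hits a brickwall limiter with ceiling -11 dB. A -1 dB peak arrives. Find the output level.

-11 dB

A brickwall limiter is an ∞:1 compressor: any input above the ceiling is clamped to -11 dB.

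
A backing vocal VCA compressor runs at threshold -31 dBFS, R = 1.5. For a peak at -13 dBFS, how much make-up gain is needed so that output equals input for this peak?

6 dB

Without make-up, output = threshold + overshoot/1.5 = -31 + 12 = -19 dBFS.
Gap to target: 6 dB.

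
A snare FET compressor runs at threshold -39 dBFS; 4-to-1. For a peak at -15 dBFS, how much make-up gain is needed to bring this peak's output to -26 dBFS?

7 dB

The peak compresses to -39 + 24/4 = -33 dBFS.
To reach -26 dBFS requires -26 − (-33) = 7 dB of make-up.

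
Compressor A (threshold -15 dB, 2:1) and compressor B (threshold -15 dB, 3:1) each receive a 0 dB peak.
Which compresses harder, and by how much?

B, by 2.5 dB

A: GR = 15 − 15/2 = 7.5 dB.
B: GR = 15 − 15/3 = 10 dB.
B reduces 2.5 dB more.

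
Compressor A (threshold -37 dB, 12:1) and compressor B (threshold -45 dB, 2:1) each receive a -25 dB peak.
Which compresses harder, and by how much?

A: GR = 12 − 12/12 = 11 dB.
B: GR = 20 − 20/2 = 10 dB.
A applies 1 dB more gain reduction.

A, by 1 dB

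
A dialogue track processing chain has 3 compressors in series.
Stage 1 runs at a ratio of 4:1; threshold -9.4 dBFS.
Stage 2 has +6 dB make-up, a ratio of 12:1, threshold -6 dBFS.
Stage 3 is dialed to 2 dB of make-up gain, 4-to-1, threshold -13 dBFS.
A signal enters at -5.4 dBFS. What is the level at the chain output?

-8.35 dBFS

Stage 1: 4 dB above -9.4 dBFS, reduced 4:1 to 1 dB above → -8.4 dBFS.
Stage 2: -8.4 dBFS ≤ -6 dBFS, so stage 2 doesn't engage; make-up brings it to -2.4 dBFS.
Stage 3: -2.4 dBFS is 10.6 dB over -13 dBFS; at 4:1 that becomes 2.65 dB over, giving -10.35 dBFS; +2 dB make-up → -8.35 dBFS.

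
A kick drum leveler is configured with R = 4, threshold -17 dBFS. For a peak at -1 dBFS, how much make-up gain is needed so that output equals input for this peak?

12 dB

Overshoot 16 dB → 16/4 = 4 dB after compression, so the compressed level is -17 + 4 = -13 dBFS.
Make-up = target − compressed = -1 − (-13) = 12 dB.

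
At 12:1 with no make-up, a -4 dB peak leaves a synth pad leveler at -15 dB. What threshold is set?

Input is 12 dB above T (since output overshoot × R = input overshoot: (-15 − T)·12 = -4 − T gives T = -16 dB).
Check: -16 + (-4 − (-16))/12 = -16 + 1 = -15 dB. ✓

-16 dB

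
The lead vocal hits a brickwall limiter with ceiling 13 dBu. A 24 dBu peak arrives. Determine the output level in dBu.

13 dBu

The limiter clamps the peak to its 13 dBu ceiling.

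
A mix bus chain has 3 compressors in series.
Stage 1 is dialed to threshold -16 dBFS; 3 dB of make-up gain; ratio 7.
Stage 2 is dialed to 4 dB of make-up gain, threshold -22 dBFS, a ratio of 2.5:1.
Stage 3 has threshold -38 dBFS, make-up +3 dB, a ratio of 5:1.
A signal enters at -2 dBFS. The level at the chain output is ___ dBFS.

Stage 1: overshoot 14 dB → 14/7 = 2 dB → -14 dBFS; +3 dB make-up → -11 dBFS.
Stage 2: -11 dBFS is 11 dB over -22 dBFS; at 2.5:1 that becomes 4.4 dB over, giving -17.6 dBFS; +4 dB make-up → -13.6 dBFS.
Stage 3: -13.6 dBFS is 24.4 dB over -38 dBFS; at 5:1 that becomes 4.88 dB over, giving -33.12 dBFS; +3 dB make-up → -30.12 dBFS.

-30.12 dBFS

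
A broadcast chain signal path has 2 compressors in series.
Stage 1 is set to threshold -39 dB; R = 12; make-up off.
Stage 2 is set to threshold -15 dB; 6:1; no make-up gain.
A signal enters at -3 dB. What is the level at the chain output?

-36 dB

Stage 1: 36 dB above -39 dB, reduced 12:1 to 3 dB above → -36 dB.
Stage 2: -36 dB ≤ -15 dB, so stage 2 doesn't engage; output -36 dB.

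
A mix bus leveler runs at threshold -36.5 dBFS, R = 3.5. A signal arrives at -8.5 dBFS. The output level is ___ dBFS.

-28.5 dBFS

The input is 28 dB above the -36.5 dBFS threshold.
3.5:1 compression reduces that to 28/3.5 = 8 dB over.
Output = -36.5 + 8 = -28.5 dBFS.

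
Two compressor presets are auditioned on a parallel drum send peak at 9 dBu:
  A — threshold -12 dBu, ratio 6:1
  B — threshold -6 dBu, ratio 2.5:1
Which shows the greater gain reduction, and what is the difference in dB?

A, by 8.5 dB

A: GR = 21 − 21/6 = 17.5 dB.
B: GR = 15 − 15/2.5 = 9 dB.
A applies 8.5 dB more gain reduction.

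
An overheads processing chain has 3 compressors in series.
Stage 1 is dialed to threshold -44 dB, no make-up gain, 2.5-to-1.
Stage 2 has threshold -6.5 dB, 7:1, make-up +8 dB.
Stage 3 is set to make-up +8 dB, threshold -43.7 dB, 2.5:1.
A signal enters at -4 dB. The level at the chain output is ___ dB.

Stage 1: -4 dB is 40 dB over -44 dB; at 2.5:1 that becomes 16 dB over, giving -28 dB.
Stage 2: -28 dB ≤ -6.5 dB, so stage 2 doesn't engage; make-up brings it to -20 dB.
Stage 3: -20 dB is 23.7 dB over -43.7 dB; at 2.5:1 that becomes 9.48 dB over, giving -34.22 dB; +8 dB make-up → -26.22 dB.

-26.22 dB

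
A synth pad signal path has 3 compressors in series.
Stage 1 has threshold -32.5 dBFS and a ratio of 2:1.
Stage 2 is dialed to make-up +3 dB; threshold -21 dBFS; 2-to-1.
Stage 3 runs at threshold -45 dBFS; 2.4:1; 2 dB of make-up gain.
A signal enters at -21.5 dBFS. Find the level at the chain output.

Stage 1: -21.5 dBFS is 11 dB over -32.5 dBFS; at 2:1 that becomes 5.5 dB over, giving -27 dBFS.
Stage 2: below threshold (-27 ≤ -21); passes unchanged; make-up brings it to -24 dBFS.
Stage 3: -24 dBFS is 21 dB over -45 dBFS; at 2.4:1 that becomes 8.75 dB over, giving -36.25 dBFS; +2 dB make-up → -34.25 dBFS.

-34.25 dBFS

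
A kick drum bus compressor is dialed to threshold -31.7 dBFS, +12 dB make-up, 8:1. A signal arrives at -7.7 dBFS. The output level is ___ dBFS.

-16.7 dBFS

-7.7 dBFS sits 24 dB over threshold.
The 24 dB excess becomes 3 dB after 8:1 reduction.
Output = -31.7 + 3 = -28.7 dBFS; make-up adds 12 dB, giving -16.7 dBFS.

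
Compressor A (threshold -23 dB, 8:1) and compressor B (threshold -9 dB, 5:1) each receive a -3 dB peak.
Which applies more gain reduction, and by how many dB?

A: 20 dB over, compressed to 2.5 dB over, so 17.5 dB of GR.
B: 6 dB over, compressed to 1.2 dB over, so 4.8 dB of GR.
Difference: 12.7 dB in favour of A.

A, by 12.7 dB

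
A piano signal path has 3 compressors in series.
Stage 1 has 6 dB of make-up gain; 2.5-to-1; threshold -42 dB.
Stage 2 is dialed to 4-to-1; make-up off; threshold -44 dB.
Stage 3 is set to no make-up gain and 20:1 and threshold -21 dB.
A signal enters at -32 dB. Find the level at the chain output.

Stage 1: overshoot 10 dB → 10/2.5 = 4 dB → -38 dB; +6 dB make-up → -32 dB.
Stage 2: 12 dB above -44 dB, reduced 4:1 to 3 dB above → -41 dB.
Stage 3: -41 dB ≤ -21 dB, so stage 3 doesn't engage; output -41 dB.

-41 dB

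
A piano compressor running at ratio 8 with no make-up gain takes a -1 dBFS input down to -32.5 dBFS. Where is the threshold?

Gain reduction = -1 − (-32.5) = 31.5 dB; output overshoot = GR / (R − 1) = 31.5 / 7 = 4.5 dB.
Threshold = output − output overshoot = -32.5 − 4.5 = -37 dBFS.

-37 dBFS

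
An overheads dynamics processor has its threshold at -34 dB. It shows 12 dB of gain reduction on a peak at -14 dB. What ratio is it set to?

Input overshoot = -14 − (-34) = 20 dB.
Output overshoot = 20 − 12 = 8 dB.
Ratio = input overshoot / output overshoot = 20 / 8 = 2.5.

2.5:1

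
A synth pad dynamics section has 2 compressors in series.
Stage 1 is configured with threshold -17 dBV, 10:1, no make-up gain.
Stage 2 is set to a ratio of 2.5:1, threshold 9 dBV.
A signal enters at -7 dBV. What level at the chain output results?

-16 dBV

Stage 1: overshoot 10 dB → 10/10 = 1 dB → -16 dBV.
Stage 2: -16 dBV ≤ 9 dBV, so stage 2 doesn't engage; output -16 dBV.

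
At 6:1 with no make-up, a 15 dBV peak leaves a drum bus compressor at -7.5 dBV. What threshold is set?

-12 dBV

Gain reduction = 15 − (-7.5) = 22.5 dB; output overshoot = GR / (R − 1) = 22.5 / 5 = 4.5 dB.
Threshold = output − output overshoot = -7.5 − 4.5 = -12 dBV.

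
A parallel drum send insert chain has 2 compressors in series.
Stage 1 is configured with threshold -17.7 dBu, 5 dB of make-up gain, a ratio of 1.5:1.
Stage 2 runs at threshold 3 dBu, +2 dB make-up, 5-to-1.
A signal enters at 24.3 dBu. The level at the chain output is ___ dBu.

7.46 dBu

Stage 1: 24.3 dBu is 42 dB over -17.7 dBu; at 1.5:1 that becomes 28 dB over, giving 10.3 dBu; +5 dB make-up → 15.3 dBu.
Stage 2: overshoot 12.3 dB → 12.3/5 = 2.46 dB → 5.46 dBu; +2 dB make-up → 7.46 dBu.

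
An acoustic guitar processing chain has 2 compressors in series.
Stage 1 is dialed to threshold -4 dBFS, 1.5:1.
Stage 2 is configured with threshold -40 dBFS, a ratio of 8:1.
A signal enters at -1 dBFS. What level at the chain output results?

Stage 1: 3 dB above -4 dBFS, reduced 1.5:1 to 2 dB above → -2 dBFS.
Stage 2: 38 dB above -40 dBFS, reduced 8:1 to 4.75 dB above → -35.25 dBFS.

-35.25 dBFS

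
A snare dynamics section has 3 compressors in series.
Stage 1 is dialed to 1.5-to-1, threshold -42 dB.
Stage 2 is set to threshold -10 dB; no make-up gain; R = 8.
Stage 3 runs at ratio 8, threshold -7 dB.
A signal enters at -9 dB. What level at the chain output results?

Stage 1: -9 dB is 33 dB over -42 dB; at 1.5:1 that becomes 22 dB over, giving -20 dB.
Stage 2: -20 dB ≤ -10 dB, so stage 2 doesn't engage; output -20 dB.
Stage 3: -20 dB is at or below the -7 dB threshold — no compression; output -20 dB.

-20 dB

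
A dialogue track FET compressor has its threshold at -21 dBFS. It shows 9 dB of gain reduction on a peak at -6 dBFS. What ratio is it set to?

Input overshoot = -6 − (-21) = 15 dB.
Output overshoot = 15 − 9 = 6 dB.
Ratio = input overshoot / output overshoot = 15 / 6 = 2.5.

2.5:1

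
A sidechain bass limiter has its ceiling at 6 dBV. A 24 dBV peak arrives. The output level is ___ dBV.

At ∞:1, everything above 6 dBV is held at the ceiling.

6 dBV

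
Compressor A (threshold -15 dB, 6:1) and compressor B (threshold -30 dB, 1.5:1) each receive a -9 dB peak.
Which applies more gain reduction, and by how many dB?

A: 6 dB over, compressed to 1 dB over, so 5 dB of GR.
B: 21 dB over, compressed to 14 dB over, so 7 dB of GR.
Difference: 2 dB in favour of B.

B, by 2 dB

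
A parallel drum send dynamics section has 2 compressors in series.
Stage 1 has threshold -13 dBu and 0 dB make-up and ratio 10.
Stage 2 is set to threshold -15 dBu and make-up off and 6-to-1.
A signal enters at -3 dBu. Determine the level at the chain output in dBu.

Stage 1: overshoot 10 dB → 10/10 = 1 dB → -12 dBu.
Stage 2: overshoot 3 dB → 3/6 = 0.5 dB → -14.5 dBu.

-14.5 dBu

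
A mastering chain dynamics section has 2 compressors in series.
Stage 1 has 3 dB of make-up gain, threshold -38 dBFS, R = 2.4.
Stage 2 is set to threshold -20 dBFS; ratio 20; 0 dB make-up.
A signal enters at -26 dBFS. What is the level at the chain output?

-30 dBFS

Stage 1: -26 dBFS is 12 dB over -38 dBFS; at 2.4:1 that becomes 5 dB over, giving -33 dBFS; +3 dB make-up → -30 dBFS.
Stage 2: -30 dBFS ≤ -20 dBFS, so stage 2 doesn't engage; output -30 dBFS.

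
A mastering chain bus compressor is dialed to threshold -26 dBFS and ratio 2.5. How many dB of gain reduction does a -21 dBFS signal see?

3 dB

-21 dBFS exceeds the threshold by 5 dB.
After 2.5:1 compression the overshoot becomes 5/2.5 = 2 dB.
So the signal is attenuated by 5 − 2 = 3 dB.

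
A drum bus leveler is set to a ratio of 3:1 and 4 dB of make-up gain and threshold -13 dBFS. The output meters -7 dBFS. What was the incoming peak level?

-7 dBFS

Remove make-up: -7 − 4 = -11 dBFS.
Post-compression overshoot = -11 − (-13) = 2 dB.
Input overshoot = R × output overshoot = 6 dB → input = -13 + 6 = -7 dBFS.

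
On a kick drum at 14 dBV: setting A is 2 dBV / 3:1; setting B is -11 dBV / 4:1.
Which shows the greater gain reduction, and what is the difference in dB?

B, by 10.75 dB

A: GR = 12 − 12/3 = 8 dB.
B: GR = 25 − 25/4 = 18.75 dB.
B applies 10.75 dB more gain reduction.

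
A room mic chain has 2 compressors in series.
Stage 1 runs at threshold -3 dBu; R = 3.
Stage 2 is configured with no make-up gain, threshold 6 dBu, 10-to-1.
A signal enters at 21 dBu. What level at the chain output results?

5 dBu

Stage 1: overshoot 24 dB → 24/3 = 8 dB → 5 dBu.
Stage 2: below threshold (5 ≤ 6); passes unchanged; output 5 dBu.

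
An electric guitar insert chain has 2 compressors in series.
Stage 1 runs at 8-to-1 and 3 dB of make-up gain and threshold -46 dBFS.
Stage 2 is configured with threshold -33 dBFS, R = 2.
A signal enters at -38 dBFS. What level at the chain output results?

Stage 1: overshoot 8 dB → 8/8 = 1 dB → -45 dBFS; +3 dB make-up → -42 dBFS.
Stage 2: -42 dBFS ≤ -33 dBFS, so stage 2 doesn't engage; output -42 dBFS.

-42 dBFS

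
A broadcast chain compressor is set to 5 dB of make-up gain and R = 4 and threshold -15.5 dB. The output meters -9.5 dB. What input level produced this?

-11.5 dB

Before make-up, the level was -9.5 − 5 = -14.5 dB.
Post-compression overshoot = -14.5 − (-15.5) = 1 dB.
Undo the ratio: input overshoot = 1 × 4 = 4 dB, giving input = -11.5 dB.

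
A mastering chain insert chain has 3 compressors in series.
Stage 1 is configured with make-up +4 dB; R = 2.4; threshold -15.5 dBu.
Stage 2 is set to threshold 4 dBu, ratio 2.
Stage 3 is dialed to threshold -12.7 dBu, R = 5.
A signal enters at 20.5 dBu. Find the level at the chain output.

-9.46 dBu

Stage 1: 20.5 dBu is 36 dB over -15.5 dBu; at 2.4:1 that becomes 15 dB over, giving -0.5 dBu; +4 dB make-up → 3.5 dBu.
Stage 2: below threshold (3.5 ≤ 4); passes unchanged; output 3.5 dBu.
Stage 3: overshoot 16.2 dB → 16.2/5 = 3.24 dB → -9.46 dBu.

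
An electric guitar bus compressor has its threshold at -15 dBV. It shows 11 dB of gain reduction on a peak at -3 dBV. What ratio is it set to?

12:1

Input overshoot = -3 − (-15) = 12 dB.
Output overshoot = 12 − 11 = 1 dB.
Ratio = input overshoot / output overshoot = 12 / 1 = 12.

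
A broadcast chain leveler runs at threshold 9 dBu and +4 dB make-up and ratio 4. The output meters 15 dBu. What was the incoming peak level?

Stripping the +4 dB make-up gives 11 dBu at the gain stage.
Post-compression overshoot = 11 − 9 = 2 dB.
Undo the ratio: input overshoot = 2 × 4 = 8 dB, giving input = 17 dBu.

17 dBu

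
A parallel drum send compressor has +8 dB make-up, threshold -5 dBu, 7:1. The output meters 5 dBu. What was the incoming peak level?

Before make-up, the level was 5 − 8 = -3 dBu.
That's 2 dB above the -5 dBu threshold.
Before 7:1 compression the overshoot was 2 × 7 = 14 dB, so input = -5 + 14 = 9 dBu.

9 dBu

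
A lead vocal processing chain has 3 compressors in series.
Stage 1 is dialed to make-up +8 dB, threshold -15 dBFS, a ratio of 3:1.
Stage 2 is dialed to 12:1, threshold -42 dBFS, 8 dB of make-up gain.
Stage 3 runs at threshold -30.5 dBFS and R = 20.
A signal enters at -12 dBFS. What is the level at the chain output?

-31 dBFS

Stage 1: -12 dBFS is 3 dB over -15 dBFS; at 3:1 that becomes 1 dB over, giving -14 dBFS; +8 dB make-up → -6 dBFS.
Stage 2: overshoot 36 dB → 36/12 = 3 dB → -39 dBFS; +8 dB make-up → -31 dBFS.
Stage 3: -31 dBFS ≤ -30.5 dBFS, so stage 3 doesn't engage; output -31 dBFS.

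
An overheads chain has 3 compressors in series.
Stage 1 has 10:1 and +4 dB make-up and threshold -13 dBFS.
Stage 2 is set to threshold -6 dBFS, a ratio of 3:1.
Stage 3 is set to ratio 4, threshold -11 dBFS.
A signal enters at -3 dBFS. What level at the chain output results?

Stage 1: -3 dBFS is 10 dB over -13 dBFS; at 10:1 that becomes 1 dB over, giving -12 dBFS; +4 dB make-up → -8 dBFS.
Stage 2: -8 dBFS ≤ -6 dBFS, so stage 2 doesn't engage; output -8 dBFS.
Stage 3: -8 dBFS is 3 dB over -11 dBFS; at 4:1 that becomes 0.75 dB over, giving -10.25 dBFS.

-10.25 dBFS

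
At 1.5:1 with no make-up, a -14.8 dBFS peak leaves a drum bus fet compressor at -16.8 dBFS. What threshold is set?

-20.8 dBFS

Let T be the threshold. Output overshoot = (input overshoot)/R, so -16.8 − T = (-14.8 − T)/1.5.
1.5·(-16.8 − T) = -14.8 − T → 0.5·T = -25.2 − (-14.8) = -10.4.
T = -10.4/0.5 = -20.8 dBFS.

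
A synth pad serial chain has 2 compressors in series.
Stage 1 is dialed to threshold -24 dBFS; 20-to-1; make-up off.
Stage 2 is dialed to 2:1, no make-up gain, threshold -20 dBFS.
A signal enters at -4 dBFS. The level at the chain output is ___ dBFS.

-23 dBFS

Stage 1: overshoot 20 dB → 20/20 = 1 dB → -23 dBFS.
Stage 2: -23 dBFS ≤ -20 dBFS, so stage 2 doesn't engage; output -23 dBFS.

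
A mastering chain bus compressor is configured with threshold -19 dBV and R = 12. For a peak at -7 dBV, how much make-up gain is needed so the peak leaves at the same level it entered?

Without make-up, output = threshold + overshoot/12 = -19 + 1 = -18 dBV.
Gap to target: 11 dB.

11 dB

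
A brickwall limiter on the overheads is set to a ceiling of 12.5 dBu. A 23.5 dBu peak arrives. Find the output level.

A brickwall limiter is an ∞:1 compressor: any input above the ceiling is clamped to 12.5 dBu.

12.5 dBu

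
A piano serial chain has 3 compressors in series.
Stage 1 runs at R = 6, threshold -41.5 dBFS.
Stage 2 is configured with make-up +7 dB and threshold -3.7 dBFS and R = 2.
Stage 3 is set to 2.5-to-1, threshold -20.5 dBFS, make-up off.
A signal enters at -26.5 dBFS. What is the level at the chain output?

-32 dBFS

Stage 1: overshoot 15 dB → 15/6 = 2.5 dB → -39 dBFS.
Stage 2: -39 dBFS ≤ -3.7 dBFS, so stage 2 doesn't engage; make-up brings it to -32 dBFS.
Stage 3: -32 dBFS ≤ -20.5 dBFS, so stage 3 doesn't engage; output -32 dBFS.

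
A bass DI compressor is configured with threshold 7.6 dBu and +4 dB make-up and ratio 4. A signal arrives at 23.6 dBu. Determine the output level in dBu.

23.6 dBu sits 16 dB over threshold.
4:1 compression reduces that to 16/4 = 4 dB over.
That puts the output at 11.6 dBu; make-up adds 4 dB, giving 15.6 dBu.

15.6 dBu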